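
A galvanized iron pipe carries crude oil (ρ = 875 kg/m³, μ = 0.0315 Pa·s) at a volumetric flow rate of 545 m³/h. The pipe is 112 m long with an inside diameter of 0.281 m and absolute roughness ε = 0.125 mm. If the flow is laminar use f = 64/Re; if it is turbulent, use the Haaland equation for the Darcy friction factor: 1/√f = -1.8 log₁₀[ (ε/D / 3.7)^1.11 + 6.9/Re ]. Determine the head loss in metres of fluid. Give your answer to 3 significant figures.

Q = 545 m³/h = 545/3600 = 0.1514 m³/s.
Cross-sectional area A = πD²/4 = π(0.281)²/4 = 0.06202 m²; mean velocity V = Q/A = 0.1514/0.06202 = 2.441 m/s.
Reynolds number Re = ρVD/μ = 875 · 2.441 · 0.281 / 0.0315 = 1.905e+04.
Re > 4000 → turbulent. Relative roughness ε/D = 0.000125/0.281 = 0.000445. Haaland: 1/√f = -1.8 log₁₀[(0.000445/3.7)^1.11 + 6.9/1.905e+04] = -1.8 log₁₀[4.45e-05 + 0.000362] = 6.103, so f = 0.02684.
Darcy-Weisbach: ΔP = f(L/D)(ρV²/2) = 0.02684·(112/0.281)·(875·2.441²/2) = 0.02684·398.6·2607 = 2.79e+04 Pa.
Head loss h_f = ΔP/(ρg) = 2.79e+04/(875·9.81) = 3.25 m.

h_f ≈ 3.25 m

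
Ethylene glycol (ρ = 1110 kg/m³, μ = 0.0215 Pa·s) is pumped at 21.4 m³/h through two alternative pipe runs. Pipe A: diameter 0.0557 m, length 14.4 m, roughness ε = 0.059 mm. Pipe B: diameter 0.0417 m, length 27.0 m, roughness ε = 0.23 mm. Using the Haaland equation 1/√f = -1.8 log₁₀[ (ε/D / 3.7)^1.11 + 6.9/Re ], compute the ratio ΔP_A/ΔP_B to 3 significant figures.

ΔP_A/ΔP_B ≈ 0.115

Pipe A: V = Q/A = 0.005944/0.002437 = 2.44 m/s; Re = 7015; ε/D = 0.00106; Haaland → f = 0.03526; ΔP_A = f(L/D)(ρV²/2) = 3.011e+04 Pa.
Pipe B: V = Q/A = 0.005944/0.001366 = 4.353 m/s; Re = 9371; ε/D = 0.00552; Haaland → f = 0.03842; ΔP_B = f(L/D)(ρV²/2) = 2.616e+05 Pa.
ΔP_A/ΔP_B = 3.011e+04/2.616e+05 = 0.115.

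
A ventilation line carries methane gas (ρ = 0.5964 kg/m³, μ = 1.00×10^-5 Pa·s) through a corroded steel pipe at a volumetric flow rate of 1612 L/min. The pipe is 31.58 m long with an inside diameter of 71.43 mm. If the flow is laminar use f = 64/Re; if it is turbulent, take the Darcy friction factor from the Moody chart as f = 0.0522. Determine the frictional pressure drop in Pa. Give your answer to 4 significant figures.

Q = 1612 L/min = 1612/60000 = 0.02687 m³/s.
Cross-sectional area A = πD²/4 = π(0.07143)²/4 = 0.004007 m²; mean velocity V = Q/A = 0.02687/0.004007 = 6.704 m/s.
Reynolds number Re = ρVD/μ = 0.5964 · 6.704 · 0.07143 / 1e-05 = 2.856e+04.
Re > 4000 → turbulent; use the Moody-chart value f = 0.0522.
Darcy-Weisbach: ΔP = f(L/D)(ρV²/2) = 0.0522·(31.58/0.07143)·(0.5964·6.704²/2) = 0.0522·442.1·13.4 = 309.3 Pa.

ΔP ≈ 309.3 Pa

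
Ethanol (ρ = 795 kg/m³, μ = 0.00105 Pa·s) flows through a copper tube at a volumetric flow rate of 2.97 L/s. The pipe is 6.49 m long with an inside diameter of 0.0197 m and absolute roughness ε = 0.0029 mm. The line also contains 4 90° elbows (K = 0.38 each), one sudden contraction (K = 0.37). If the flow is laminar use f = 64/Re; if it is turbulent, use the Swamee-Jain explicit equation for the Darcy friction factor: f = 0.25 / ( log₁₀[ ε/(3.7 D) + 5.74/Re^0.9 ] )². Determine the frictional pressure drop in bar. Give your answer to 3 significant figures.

Q = 2.97 L/s = 2.97/1000 = 0.00297 m³/s.
Cross-sectional area A = πD²/4 = π(0.0197)²/4 = 0.0003048 m²; mean velocity V = Q/A = 0.00297/0.0003048 = 9.744 m/s.
Reynolds number Re = ρVD/μ = 795 · 9.744 · 0.0197 / 0.00105 = 1.453e+05.
Re > 4000 → turbulent. Relative roughness ε/D = 2.9e-06/0.0197 = 0.000147. Swamee-Jain: f = 0.25/(log₁₀[0.000147/3.7 + 5.74/1.453e+05^0.9])² = 0.25/(log₁₀[3.98e-05 + 0.00013])² = 0.25/(-3.771)² = 0.01758.
Total minor-loss coefficient ΣK = 4·0.38 + 1·0.37 = 1.89.
ΔP = [f·L/D + ΣK]·(ρV²/2) = [0.01758·6.49/0.0197 + 1.89]·(795·9.744²/2) = [5.792 + 1.89]·3.774e+04 = 2.899e+05 Pa.
ΔP = 2.899e+05 Pa = 2.90 bar.

ΔP ≈ 2.90 bar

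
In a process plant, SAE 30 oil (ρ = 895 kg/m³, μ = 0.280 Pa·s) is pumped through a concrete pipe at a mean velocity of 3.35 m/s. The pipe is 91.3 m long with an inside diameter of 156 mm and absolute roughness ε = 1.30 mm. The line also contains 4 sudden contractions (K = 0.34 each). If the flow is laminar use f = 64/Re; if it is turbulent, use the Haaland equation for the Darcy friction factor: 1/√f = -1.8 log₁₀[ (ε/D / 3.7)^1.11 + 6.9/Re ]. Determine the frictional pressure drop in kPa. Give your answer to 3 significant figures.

Reynolds number Re = ρVD/μ = 895 · 3.35 · 0.156 / 0.28 = 1670.
Re < 2300 → laminar flow, so f = 64/Re = 64/1670 = 0.03831 (the turbulent correlation is not needed).
Total minor-loss coefficient ΣK = 4·0.34 = 1.36.
ΔP = [f·L/D + ΣK]·(ρV²/2) = [0.03831·91.3/0.156 + 1.36]·(895·3.35²/2) = [22.42 + 1.36]·5022 = 1.194e+05 Pa.
ΔP = 1.194e+05 Pa = 119 kPa.

ΔP ≈ 119 kPa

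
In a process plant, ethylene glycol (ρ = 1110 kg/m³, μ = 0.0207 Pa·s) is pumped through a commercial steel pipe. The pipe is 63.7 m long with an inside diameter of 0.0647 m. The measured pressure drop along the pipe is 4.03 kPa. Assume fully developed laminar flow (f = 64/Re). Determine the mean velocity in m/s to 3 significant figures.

V ≈ 0.400 m/s

For laminar flow, f = 64/Re with Re = ρVD/μ, so Darcy-Weisbach reduces to ΔP = 32μLV/D². Solving for V: V = ΔP·D²/(32μL) = 4030·(0.0647)²/(32·0.0207·63.7) = 0.3998 m/s.
Check: Re = ρVD/μ = 1110·0.3998·0.0647/0.0207 = 1387 < 2300, so the laminar assumption holds.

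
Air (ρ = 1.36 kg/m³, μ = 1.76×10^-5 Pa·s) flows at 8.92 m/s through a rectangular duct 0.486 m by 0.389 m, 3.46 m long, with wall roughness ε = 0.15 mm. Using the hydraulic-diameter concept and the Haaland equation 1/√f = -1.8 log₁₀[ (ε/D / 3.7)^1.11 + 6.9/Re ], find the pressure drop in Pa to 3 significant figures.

Hydraulic diameter D_h = 4A/P = 4·(0.486·0.389)/(2·(0.486+0.389)) = 0.7562/1.75 = 0.4321 m.
Re = ρVD_h/μ = 1.36·8.92·0.4321/1.76e-05 = 2.979e+05.
ε/D_h = 0.00015/0.4321 = 0.000347; Haaland gives 1/√f = -1.8 log₁₀[3.38e-05+2.32e-05] = 7.64, so f = 0.01713.
ΔP = f(L/D_h)(ρV²/2) = 0.01713·3.46/0.4321·54.11 = 7.423 Pa.

ΔP ≈ 7.42 Pa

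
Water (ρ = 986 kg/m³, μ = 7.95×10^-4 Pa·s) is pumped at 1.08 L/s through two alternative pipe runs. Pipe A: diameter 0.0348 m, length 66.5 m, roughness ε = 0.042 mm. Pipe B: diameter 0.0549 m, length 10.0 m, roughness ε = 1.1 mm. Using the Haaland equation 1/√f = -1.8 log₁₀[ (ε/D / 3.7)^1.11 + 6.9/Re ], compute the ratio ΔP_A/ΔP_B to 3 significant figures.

Pipe A: V = Q/A = 0.00108/0.0009511 = 1.135 m/s; Re = 4.901e+04; ε/D = 0.00121; Haaland → f = 0.02436; ΔP_A = f(L/D)(ρV²/2) = 2.959e+04 Pa.
Pipe B: V = Q/A = 0.00108/0.002367 = 0.4562 m/s; Re = 3.106e+04; ε/D = 0.02; Haaland → f = 0.04997; ΔP_B = f(L/D)(ρV²/2) = 934.1 Pa.
ΔP_A/ΔP_B = 2.959e+04/934.1 = 31.7.

ΔP_A/ΔP_B ≈ 31.7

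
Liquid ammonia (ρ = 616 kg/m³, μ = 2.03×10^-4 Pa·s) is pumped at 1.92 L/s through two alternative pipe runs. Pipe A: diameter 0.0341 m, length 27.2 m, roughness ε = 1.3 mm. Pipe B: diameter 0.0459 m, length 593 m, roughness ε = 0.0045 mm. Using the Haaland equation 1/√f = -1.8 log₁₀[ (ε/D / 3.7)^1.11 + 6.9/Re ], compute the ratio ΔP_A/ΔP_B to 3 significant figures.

ΔP_A/ΔP_B ≈ 0.769

Pipe A: V = Q/A = 0.00192/0.0009133 = 2.102 m/s; Re = 2.175e+05; ε/D = 0.0381; Haaland → f = 0.06357; ΔP_A = f(L/D)(ρV²/2) = 6.903e+04 Pa.
Pipe B: V = Q/A = 0.00192/0.001655 = 1.16 m/s; Re = 1.616e+05; ε/D = 9.8e-05; Haaland → f = 0.01675; ΔP_B = f(L/D)(ρV²/2) = 8.975e+04 Pa.
ΔP_A/ΔP_B = 6.903e+04/8.975e+04 = 0.769.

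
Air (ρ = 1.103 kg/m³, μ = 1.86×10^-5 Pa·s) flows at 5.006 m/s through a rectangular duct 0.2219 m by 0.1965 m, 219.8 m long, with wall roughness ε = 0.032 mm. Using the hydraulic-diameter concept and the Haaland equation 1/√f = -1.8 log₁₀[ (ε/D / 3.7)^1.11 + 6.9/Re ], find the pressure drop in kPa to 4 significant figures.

Hydraulic diameter D_h = 4A/P = 4·(0.2219·0.1965)/(2·(0.2219+0.1965)) = 0.1744/0.8368 = 0.2084 m.
Re = ρVD_h/μ = 1.103·5.006·0.2084/1.86e-05 = 6.187e+04.
ε/D_h = 3.2e-05/0.2084 = 0.000154; Haaland gives 1/√f = -1.8 log₁₀[1.37e-05+0.000112] = 7.024, so f = 0.02027.
ΔP = f(L/D_h)(ρV²/2) = 0.02027·219.8/0.2084·13.82 = 295.4 Pa.
ΔP = 0.2954 kPa.

ΔP ≈ 0.2954 kPa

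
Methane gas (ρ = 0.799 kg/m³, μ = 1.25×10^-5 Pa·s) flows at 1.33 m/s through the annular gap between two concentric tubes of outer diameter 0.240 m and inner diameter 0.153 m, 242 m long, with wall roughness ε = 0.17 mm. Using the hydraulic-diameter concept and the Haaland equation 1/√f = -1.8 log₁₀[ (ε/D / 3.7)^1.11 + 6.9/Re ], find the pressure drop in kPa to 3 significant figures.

ΔP ≈ 0.0705 kPa

Hydraulic diameter D_h = 4A/P = D_o - D_i = 0.24 - 0.153 = 0.087 m.
Re = ρVD_h/μ = 0.799·1.33·0.087/1.25e-05 = 7396.
ε/D_h = 0.00017/0.087 = 0.00195; Haaland gives 1/√f = -1.8 log₁₀[0.00023+0.000933] = 5.282, so f = 0.03585.
ΔP = f(L/D_h)(ρV²/2) = 0.03585·242/0.087·0.7067 = 70.46 Pa.
ΔP = 0.0705 kPa.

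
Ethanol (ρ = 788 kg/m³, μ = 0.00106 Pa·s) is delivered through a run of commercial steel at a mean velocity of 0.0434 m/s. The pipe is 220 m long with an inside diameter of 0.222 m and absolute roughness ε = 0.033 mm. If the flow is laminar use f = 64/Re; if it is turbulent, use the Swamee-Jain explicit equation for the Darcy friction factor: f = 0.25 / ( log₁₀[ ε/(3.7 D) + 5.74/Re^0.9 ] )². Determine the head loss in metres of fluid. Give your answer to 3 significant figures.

Reynolds number Re = ρVD/μ = 788 · 0.0434 · 0.222 / 0.00106 = 7162.
Re > 4000 → turbulent. Relative roughness ε/D = 3.3e-05/0.222 = 0.000149. Swamee-Jain: f = 0.25/(log₁₀[0.000149/3.7 + 5.74/7162^0.9])² = 0.25/(log₁₀[4.02e-05 + 0.00195])² = 0.25/(-2.702)² = 0.03425.
Darcy-Weisbach: ΔP = f(L/D)(ρV²/2) = 0.03425·(220/0.222)·(788·0.0434²/2) = 0.03425·991·0.7421 = 25.19 Pa.
Head loss h_f = ΔP/(ρg) = 25.19/(788·9.81) = 0.00326 m.

h_f ≈ 0.00326 m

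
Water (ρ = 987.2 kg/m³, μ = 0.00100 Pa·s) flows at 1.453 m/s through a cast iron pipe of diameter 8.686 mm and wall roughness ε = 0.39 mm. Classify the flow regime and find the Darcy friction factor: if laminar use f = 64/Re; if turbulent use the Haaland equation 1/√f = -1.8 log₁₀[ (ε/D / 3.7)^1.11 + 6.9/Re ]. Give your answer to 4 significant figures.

f ≈ 0.07028

Re = ρVD/μ = 987.2·1.453·0.008686/0.001 = 1.246e+04.
Re > 4000 → turbulent. ε/D = 0.00039/0.008686 = 0.0449; Haaland: 1/√f = -1.8 log₁₀[0.00747 + 0.000554] = 3.772, so f = 0.07028.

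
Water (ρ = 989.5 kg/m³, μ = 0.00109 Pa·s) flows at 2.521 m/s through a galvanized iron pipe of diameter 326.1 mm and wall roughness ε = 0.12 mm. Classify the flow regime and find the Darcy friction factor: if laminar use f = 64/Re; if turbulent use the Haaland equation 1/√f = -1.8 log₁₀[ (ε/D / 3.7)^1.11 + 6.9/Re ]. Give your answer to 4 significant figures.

Re = ρVD/μ = 989.5·2.521·0.3261/0.00109 = 7.463e+05.
Re > 4000 → turbulent. ε/D = 0.00012/0.3261 = 0.000368; Haaland: 1/√f = -1.8 log₁₀[3.61e-05 + 9.25e-06] = 7.818, so f = 0.01636.

f ≈ 0.01636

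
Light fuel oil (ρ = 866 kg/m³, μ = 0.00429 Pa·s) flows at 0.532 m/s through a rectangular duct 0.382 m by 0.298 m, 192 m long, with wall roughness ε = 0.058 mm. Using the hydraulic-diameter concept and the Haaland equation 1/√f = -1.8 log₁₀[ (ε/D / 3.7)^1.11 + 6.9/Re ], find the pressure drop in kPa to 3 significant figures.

ΔP ≈ 1.60 kPa

Hydraulic diameter D_h = 4A/P = 4·(0.382·0.298)/(2·(0.382+0.298)) = 0.4553/1.36 = 0.3348 m.
Re = ρVD_h/μ = 866·0.532·0.3348/0.00429 = 3.596e+04.
ε/D_h = 5.8e-05/0.3348 = 0.000173; Haaland gives 1/√f = -1.8 log₁₀[1.56e-05+0.000192] = 6.629, so f = 0.02275.
ΔP = f(L/D_h)(ρV²/2) = 0.02275·192/0.3348·122.5 = 1599 Pa.
ΔP = 1.60 kPa.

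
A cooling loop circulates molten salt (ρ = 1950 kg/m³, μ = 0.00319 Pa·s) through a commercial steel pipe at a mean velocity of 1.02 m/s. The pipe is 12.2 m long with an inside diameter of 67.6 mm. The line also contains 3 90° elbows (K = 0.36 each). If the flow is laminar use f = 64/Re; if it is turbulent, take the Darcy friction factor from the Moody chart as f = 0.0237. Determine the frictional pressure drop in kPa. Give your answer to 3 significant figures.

ΔP ≈ 5.43 kPa

Reynolds number Re = ρVD/μ = 1950 · 1.02 · 0.0676 / 0.00319 = 4.215e+04.
Re > 4000 → turbulent; use the Moody-chart value f = 0.0237.
Total minor-loss coefficient ΣK = 3·0.36 = 1.08.
ΔP = [f·L/D + ΣK]·(ρV²/2) = [0.0237·12.2/0.0676 + 1.08]·(1950·1.02²/2) = [4.277 + 1.08]·1014 = 5434 Pa.
ΔP = 5434 Pa = 5.43 kPa.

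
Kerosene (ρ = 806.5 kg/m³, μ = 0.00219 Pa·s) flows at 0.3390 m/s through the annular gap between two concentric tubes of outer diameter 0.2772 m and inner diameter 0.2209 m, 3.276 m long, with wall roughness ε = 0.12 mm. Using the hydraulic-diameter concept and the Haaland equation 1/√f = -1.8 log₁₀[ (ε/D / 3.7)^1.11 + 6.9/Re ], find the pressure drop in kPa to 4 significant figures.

ΔP ≈ 0.09840 kPa

Hydraulic diameter D_h = 4A/P = D_o - D_i = 0.2772 - 0.2209 = 0.0563 m.
Re = ρVD_h/μ = 806.5·0.339·0.0563/0.00219 = 7029.
ε/D_h = 0.00012/0.0563 = 0.00213; Haaland gives 1/√f = -1.8 log₁₀[0.000254+0.000982] = 5.235, so f = 0.03649.
ΔP = f(L/D_h)(ρV²/2) = 0.03649·3.276/0.0563·46.34 = 98.4 Pa.
ΔP = 0.09840 kPa.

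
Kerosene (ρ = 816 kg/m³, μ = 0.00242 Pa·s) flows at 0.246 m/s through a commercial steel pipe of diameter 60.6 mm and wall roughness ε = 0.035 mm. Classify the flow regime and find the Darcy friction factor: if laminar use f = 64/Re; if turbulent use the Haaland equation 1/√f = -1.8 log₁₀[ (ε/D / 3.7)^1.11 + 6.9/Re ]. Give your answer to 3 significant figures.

Re = ρVD/μ = 816·0.246·0.0606/0.00242 = 5027.
Re > 4000 → turbulent. ε/D = 3.5e-05/0.0606 = 0.000578; Haaland: 1/√f = -1.8 log₁₀[5.95e-05 + 0.00137] = 5.119, so f = 0.03816.

f ≈ 0.0382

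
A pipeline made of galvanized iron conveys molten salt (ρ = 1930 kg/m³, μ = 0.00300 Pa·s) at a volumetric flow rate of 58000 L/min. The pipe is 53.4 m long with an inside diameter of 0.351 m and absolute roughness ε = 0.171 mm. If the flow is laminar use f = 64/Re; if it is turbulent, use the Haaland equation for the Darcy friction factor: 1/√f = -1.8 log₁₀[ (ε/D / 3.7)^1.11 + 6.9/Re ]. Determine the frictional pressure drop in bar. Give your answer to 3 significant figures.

ΔP ≈ 2.47 bar

Q = 58000 L/min = 58000/60000 = 0.9667 m³/s.
Cross-sectional area A = πD²/4 = π(0.351)²/4 = 0.09676 m²; mean velocity V = Q/A = 0.9667/0.09676 = 9.99 m/s.
Reynolds number Re = ρVD/μ = 1930 · 9.99 · 0.351 / 0.003 = 2.256e+06.
Re > 4000 → turbulent. Relative roughness ε/D = 0.000171/0.351 = 0.000487. Haaland: 1/√f = -1.8 log₁₀[(0.000487/3.7)^1.11 + 6.9/2.256e+06] = -1.8 log₁₀[4.93e-05 + 3.06e-06] = 7.706, so f = 0.01684.
Darcy-Weisbach: ΔP = f(L/D)(ρV²/2) = 0.01684·(53.4/0.351)·(1930·9.99²/2) = 0.01684·152.1·9.631e+04 = 2.467e+05 Pa.
ΔP = 2.467e+05 Pa = 2.47 bar.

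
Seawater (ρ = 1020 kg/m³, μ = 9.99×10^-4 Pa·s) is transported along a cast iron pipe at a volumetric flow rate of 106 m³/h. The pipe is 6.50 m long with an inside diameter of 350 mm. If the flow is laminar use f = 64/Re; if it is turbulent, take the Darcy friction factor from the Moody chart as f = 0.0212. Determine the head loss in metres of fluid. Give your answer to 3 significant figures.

Q = 106 m³/h = 106/3600 = 0.02944 m³/s.
Cross-sectional area A = πD²/4 = π(0.35)²/4 = 0.09621 m²; mean velocity V = Q/A = 0.02944/0.09621 = 0.306 m/s.
Reynolds number Re = ρVD/μ = 1020 · 0.306 · 0.35 / 0.000999 = 1.094e+05.
Re > 4000 → turbulent; use the Moody-chart value f = 0.0212.
Darcy-Weisbach: ΔP = f(L/D)(ρV²/2) = 0.0212·(6.5/0.35)·(1020·0.306²/2) = 0.0212·18.57·47.77 = 18.81 Pa.
Head loss h_f = ΔP/(ρg) = 18.81/(1020·9.81) = 0.00188 m.

h_f ≈ 0.00188 m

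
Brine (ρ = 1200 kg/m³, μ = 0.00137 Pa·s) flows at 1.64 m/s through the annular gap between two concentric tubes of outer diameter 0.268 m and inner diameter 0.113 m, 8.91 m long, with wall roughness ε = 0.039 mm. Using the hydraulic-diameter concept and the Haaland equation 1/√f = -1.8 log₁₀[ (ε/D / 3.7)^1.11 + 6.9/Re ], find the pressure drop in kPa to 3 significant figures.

ΔP ≈ 1.58 kPa

Hydraulic diameter D_h = 4A/P = D_o - D_i = 0.268 - 0.113 = 0.155 m.
Re = ρVD_h/μ = 1200·1.64·0.155/0.00137 = 2.227e+05.
ε/D_h = 3.9e-05/0.155 = 0.000252; Haaland gives 1/√f = -1.8 log₁₀[2.37e-05+3.1e-05] = 7.672, so f = 0.01699.
ΔP = f(L/D_h)(ρV²/2) = 0.01699·8.91/0.155·1614 = 1576 Pa.
ΔP = 1.58 kPa.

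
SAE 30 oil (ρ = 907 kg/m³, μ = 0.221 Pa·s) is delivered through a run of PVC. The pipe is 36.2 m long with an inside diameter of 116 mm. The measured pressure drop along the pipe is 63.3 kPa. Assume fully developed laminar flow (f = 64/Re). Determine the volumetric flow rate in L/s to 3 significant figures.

Q ≈ 35.2 L/s

For laminar flow, f = 64/Re with Re = ρVD/μ, so Darcy-Weisbach reduces to ΔP = 32μLV/D². Solving for V: V = ΔP·D²/(32μL) = 6.33e+04·(0.116)²/(32·0.221·36.2) = 3.327 m/s.
Check: Re = ρVD/μ = 907·3.327·0.116/0.221 = 1584 < 2300, so the laminar assumption holds.
Q = V·A = 3.327·(π/4·0.116²) = 0.03516 m³/s = 35.2 L/s.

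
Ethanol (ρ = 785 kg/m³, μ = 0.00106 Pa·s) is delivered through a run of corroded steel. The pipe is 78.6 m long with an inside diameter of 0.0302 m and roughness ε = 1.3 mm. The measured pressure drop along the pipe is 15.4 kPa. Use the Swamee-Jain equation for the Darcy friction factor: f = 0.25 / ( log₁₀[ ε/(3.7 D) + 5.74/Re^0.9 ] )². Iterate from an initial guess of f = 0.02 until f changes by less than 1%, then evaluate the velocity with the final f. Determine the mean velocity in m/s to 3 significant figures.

Rearranging Darcy-Weisbach: V = √(2·ΔP·D/(f·L·ρ)). With ε/D = 0.0013/0.0302 = 0.043, iterate starting from f = 0.02:
  f = 0.02 → V = √(2·1.54e+04·0.0302/(0.02·78.6·785)) = 0.8682 m/s; Re = ρVD/μ = 1.942e+04; f → 0.06884
  f = 0.06884 → V = 0.4679 m/s; Re = 1.047e+04; f → 0.07032
  f = 0.07032 → V = 0.463 m/s; Re = 1.035e+04; f → 0.07036
Converged (Δf/f < 1%). With the final f = 0.07036: V = √(2·1.54e+04·0.0302/(0.07036·78.6·785)) = 0.4629 m/s.

V ≈ 0.463 m/s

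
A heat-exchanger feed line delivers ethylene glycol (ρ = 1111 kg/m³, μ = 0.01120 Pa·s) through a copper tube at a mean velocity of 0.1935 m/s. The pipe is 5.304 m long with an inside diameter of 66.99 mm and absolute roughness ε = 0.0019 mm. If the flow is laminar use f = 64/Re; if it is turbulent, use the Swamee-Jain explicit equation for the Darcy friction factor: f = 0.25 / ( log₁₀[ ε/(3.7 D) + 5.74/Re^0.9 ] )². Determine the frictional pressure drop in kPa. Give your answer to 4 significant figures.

ΔP ≈ 0.08197 kPa

Reynolds number Re = ρVD/μ = 1111 · 0.1935 · 0.06699 / 0.0112 = 1286.
Re < 2300 → laminar flow, so f = 64/Re = 64/1286 = 0.04977 (the turbulent correlation is not needed).
Darcy-Weisbach: ΔP = f(L/D)(ρV²/2) = 0.04977·(5.304/0.06699)·(1111·0.1935²/2) = 0.04977·79.18·20.8 = 81.97 Pa.
ΔP = 81.97 Pa = 0.08197 kPa.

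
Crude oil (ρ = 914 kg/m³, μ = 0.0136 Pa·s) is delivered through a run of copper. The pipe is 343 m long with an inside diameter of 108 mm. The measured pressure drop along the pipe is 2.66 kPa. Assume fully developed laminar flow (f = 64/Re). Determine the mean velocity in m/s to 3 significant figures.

For laminar flow, f = 64/Re with Re = ρVD/μ, so Darcy-Weisbach reduces to ΔP = 32μLV/D². Solving for V: V = ΔP·D²/(32μL) = 2660·(0.108)²/(32·0.0136·343) = 0.2078 m/s.
Check: Re = ρVD/μ = 914·0.2078·0.108/0.0136 = 1509 < 2300, so the laminar assumption holds.

V ≈ 0.208 m/s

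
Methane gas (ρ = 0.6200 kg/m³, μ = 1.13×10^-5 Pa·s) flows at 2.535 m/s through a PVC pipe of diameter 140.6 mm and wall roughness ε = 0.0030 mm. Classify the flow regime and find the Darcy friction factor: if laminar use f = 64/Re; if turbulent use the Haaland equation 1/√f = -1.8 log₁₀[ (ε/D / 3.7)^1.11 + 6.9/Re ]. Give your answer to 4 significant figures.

Re = ρVD/μ = 0.62·2.535·0.1406/1.13e-05 = 1.956e+04.
Re > 4000 → turbulent. ε/D = 3e-06/0.1406 = 2.13e-05; Haaland: 1/√f = -1.8 log₁₀[1.53e-06 + 0.000353] = 6.211, so f = 0.02592.

f ≈ 0.02592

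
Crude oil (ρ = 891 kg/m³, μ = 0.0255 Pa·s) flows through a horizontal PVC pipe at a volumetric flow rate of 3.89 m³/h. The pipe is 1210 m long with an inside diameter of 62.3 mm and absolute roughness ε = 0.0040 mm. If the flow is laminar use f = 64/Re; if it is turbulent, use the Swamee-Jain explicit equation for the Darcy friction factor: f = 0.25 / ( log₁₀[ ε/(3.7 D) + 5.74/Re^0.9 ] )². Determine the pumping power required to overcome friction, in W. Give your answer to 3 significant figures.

P ≈ 97.4 W

Q = 3.89 m³/h = 3.89/3600 = 0.001081 m³/s.
Cross-sectional area A = πD²/4 = π(0.0623)²/4 = 0.003048 m²; mean velocity V = Q/A = 0.001081/0.003048 = 0.3545 m/s.
Reynolds number Re = ρVD/μ = 891 · 0.3545 · 0.0623 / 0.0255 = 771.6.
Re < 2300 → laminar flow, so f = 64/Re = 64/771.6 = 0.08294 (the turbulent correlation is not needed).
Darcy-Weisbach: ΔP = f(L/D)(ρV²/2) = 0.08294·(1210/0.0623)·(891·0.3545²/2) = 0.08294·1.942e+04·55.98 = 9.017e+04 Pa.
Pumping power P = QΔP = 0.001081·9.017e+04 = 97.44 W = 97.4 W.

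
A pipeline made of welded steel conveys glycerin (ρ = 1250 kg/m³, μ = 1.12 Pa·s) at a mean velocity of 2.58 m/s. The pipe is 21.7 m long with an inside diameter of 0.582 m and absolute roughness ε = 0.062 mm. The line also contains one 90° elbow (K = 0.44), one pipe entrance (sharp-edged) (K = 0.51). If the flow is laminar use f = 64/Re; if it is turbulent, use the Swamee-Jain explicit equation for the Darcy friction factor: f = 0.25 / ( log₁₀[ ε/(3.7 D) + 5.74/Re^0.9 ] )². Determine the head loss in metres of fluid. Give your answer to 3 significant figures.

Reynolds number Re = ρVD/μ = 1250 · 2.58 · 0.582 / 1.12 = 1676.
Re < 2300 → laminar flow, so f = 64/Re = 64/1676 = 0.03819 (the turbulent correlation is not needed).
Total minor-loss coefficient ΣK = 1·0.44 + 1·0.51 = 0.95.
ΔP = [f·L/D + ΣK]·(ρV²/2) = [0.03819·21.7/0.582 + 0.95]·(1250·2.58²/2) = [1.424 + 0.95]·4160 = 9876 Pa.
Head loss h_f = ΔP/(ρg) = 9876/(1250·9.81) = 0.805 m.

h_f ≈ 0.805 m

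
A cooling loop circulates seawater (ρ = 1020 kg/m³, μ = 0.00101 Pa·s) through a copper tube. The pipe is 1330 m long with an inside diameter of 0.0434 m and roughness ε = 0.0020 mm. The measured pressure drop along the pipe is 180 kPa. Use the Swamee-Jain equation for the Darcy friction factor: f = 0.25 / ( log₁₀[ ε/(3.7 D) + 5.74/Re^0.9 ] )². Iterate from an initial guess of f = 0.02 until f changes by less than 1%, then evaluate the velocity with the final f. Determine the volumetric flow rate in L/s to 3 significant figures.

Rearranging Darcy-Weisbach: V = √(2·ΔP·D/(f·L·ρ)). With ε/D = 2e-06/0.0434 = 4.61e-05, iterate starting from f = 0.02:
  f = 0.02 → V = √(2·1.8e+05·0.0434/(0.02·1330·1020)) = 0.7588 m/s; Re = ρVD/μ = 3.326e+04; f → 0.02296
  f = 0.02296 → V = 0.7083 m/s; Re = 3.104e+04; f → 0.02333
  f = 0.02333 → V = 0.7026 m/s; Re = 3.08e+04; f → 0.02337
Converged (Δf/f < 1%). With the final f = 0.02337: V = √(2·1.8e+05·0.0434/(0.02337·1330·1020)) = 0.702 m/s.
Q = V·A = 0.702·(π/4·0.0434²) = 0.001038 m³/s = 1.04 L/s.

Q ≈ 1.04 L/s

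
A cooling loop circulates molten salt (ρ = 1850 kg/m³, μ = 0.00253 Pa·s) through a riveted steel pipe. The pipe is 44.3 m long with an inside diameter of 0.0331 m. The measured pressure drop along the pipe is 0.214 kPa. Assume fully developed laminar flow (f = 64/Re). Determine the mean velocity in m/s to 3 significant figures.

For laminar flow, f = 64/Re with Re = ρVD/μ, so Darcy-Weisbach reduces to ΔP = 32μLV/D². Solving for V: V = ΔP·D²/(32μL) = 214·(0.0331)²/(32·0.00253·44.3) = 0.06537 m/s.
Check: Re = ρVD/μ = 1850·0.06537·0.0331/0.00253 = 1582 < 2300, so the laminar assumption holds.

V ≈ 0.0654 m/s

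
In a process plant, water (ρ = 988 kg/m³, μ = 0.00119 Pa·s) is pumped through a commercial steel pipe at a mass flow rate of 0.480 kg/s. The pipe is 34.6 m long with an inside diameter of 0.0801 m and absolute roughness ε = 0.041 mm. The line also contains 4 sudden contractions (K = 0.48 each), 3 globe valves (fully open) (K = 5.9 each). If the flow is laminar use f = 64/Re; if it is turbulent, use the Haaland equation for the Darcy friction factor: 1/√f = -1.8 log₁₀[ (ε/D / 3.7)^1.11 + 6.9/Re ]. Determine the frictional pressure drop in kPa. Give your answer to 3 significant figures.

ΔP ≈ 0.161 kPa

A = πD²/4 = π(0.0801)²/4 = 0.005039 m²; mean velocity V = ṁ/(ρA) = 0.48/(988 · 0.005039) = 0.09641 m/s.
Reynolds number Re = ρVD/μ = 988 · 0.09641 · 0.0801 / 0.00119 = 6412.
Re > 4000 → turbulent. Relative roughness ε/D = 4.1e-05/0.0801 = 0.000512. Haaland: 1/√f = -1.8 log₁₀[(0.000512/3.7)^1.11 + 6.9/6412] = -1.8 log₁₀[5.21e-05 + 0.00108] = 5.306, so f = 0.03552.
Total minor-loss coefficient ΣK = 4·0.48 + 3·5.9 = 19.6.
ΔP = [f·L/D + ΣK]·(ρV²/2) = [0.03552·34.6/0.0801 + 19.6]·(988·0.09641²/2) = [15.34 + 19.6]·4.592 = 160.6 Pa.
ΔP = 160.6 Pa = 0.161 kPa.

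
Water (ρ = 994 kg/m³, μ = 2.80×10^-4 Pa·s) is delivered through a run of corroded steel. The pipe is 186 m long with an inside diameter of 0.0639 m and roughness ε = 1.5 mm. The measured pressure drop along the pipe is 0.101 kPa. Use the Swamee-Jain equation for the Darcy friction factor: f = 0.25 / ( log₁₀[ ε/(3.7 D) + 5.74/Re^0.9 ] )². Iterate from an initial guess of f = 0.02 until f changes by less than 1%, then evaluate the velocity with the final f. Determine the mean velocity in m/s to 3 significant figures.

V ≈ 0.0349 m/s

Rearranging Darcy-Weisbach: V = √(2·ΔP·D/(f·L·ρ)). With ε/D = 0.0015/0.0639 = 0.0235, iterate starting from f = 0.02:
  f = 0.02 → V = √(2·101·0.0639/(0.02·186·994)) = 0.05908 m/s; Re = ρVD/μ = 1.34e+04; f → 0.05522
  f = 0.05522 → V = 0.03556 m/s; Re = 8066; f → 0.05713
  f = 0.05713 → V = 0.03496 m/s; Re = 7930; f → 0.05721
Converged (Δf/f < 1%). With the final f = 0.05721: V = √(2·101·0.0639/(0.05721·186·994)) = 0.03493 m/s.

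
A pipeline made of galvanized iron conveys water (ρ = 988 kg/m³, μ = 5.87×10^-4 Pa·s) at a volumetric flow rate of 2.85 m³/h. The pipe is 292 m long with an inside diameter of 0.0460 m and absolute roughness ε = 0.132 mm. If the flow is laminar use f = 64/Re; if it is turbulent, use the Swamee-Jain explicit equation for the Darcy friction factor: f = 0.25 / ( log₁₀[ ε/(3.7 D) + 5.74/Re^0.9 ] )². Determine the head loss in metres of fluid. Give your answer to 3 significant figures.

Q = 2.85 m³/h = 2.85/3600 = 0.0007917 m³/s.
Cross-sectional area A = πD²/4 = π(0.046)²/4 = 0.001662 m²; mean velocity V = Q/A = 0.0007917/0.001662 = 0.4764 m/s.
Reynolds number Re = ρVD/μ = 988 · 0.4764 · 0.046 / 0.000587 = 3.688e+04.
Re > 4000 → turbulent. Relative roughness ε/D = 0.000132/0.046 = 0.00287. Swamee-Jain: f = 0.25/(log₁₀[0.00287/3.7 + 5.74/3.688e+04^0.9])² = 0.25/(log₁₀[0.000776 + 0.000445])² = 0.25/(-2.913)² = 0.02946.
Darcy-Weisbach: ΔP = f(L/D)(ρV²/2) = 0.02946·(292/0.046)·(988·0.4764²/2) = 0.02946·6348·112.1 = 2.096e+04 Pa.
Head loss h_f = ΔP/(ρg) = 2.096e+04/(988·9.81) = 2.16 m.

h_f ≈ 2.16 m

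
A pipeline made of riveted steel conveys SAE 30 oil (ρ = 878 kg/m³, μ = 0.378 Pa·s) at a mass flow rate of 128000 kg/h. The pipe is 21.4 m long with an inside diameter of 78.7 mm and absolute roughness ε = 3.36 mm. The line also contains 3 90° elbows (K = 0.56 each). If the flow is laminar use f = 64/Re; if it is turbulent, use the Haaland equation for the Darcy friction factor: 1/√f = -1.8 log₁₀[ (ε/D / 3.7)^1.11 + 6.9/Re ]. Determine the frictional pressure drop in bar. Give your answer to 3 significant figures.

ṁ = 128000 kg/h = 128000/3600 = 35.56 kg/s.
A = πD²/4 = π(0.0787)²/4 = 0.004865 m²; mean velocity V = ṁ/(ρA) = 35.56/(878 · 0.004865) = 8.325 m/s.
Reynolds number Re = ρVD/μ = 878 · 8.325 · 0.0787 / 0.378 = 1522.
Re < 2300 → laminar flow, so f = 64/Re = 64/1522 = 0.04206 (the turbulent correlation is not needed).
Total minor-loss coefficient ΣK = 3·0.56 = 1.68.
ΔP = [f·L/D + ΣK]·(ρV²/2) = [0.04206·21.4/0.0787 + 1.68]·(878·8.325²/2) = [11.44 + 1.68]·3.042e+04 = 3.99e+05 Pa.
ΔP = 3.99e+05 Pa = 3.99 bar.

ΔP ≈ 3.99 bar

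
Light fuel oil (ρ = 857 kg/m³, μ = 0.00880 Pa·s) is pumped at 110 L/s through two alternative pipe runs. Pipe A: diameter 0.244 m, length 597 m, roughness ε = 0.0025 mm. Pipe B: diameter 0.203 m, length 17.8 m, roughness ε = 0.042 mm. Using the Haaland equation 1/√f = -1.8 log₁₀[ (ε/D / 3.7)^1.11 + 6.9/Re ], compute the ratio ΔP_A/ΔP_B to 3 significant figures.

ΔP_A/ΔP_B ≈ 13.4

Pipe A: V = Q/A = 0.11/0.04676 = 2.352 m/s; Re = 5.59e+04; ε/D = 1.02e-05; Haaland → f = 0.02023; ΔP_A = f(L/D)(ρV²/2) = 1.174e+05 Pa.
Pipe B: V = Q/A = 0.11/0.03237 = 3.399 m/s; Re = 6.719e+04; ε/D = 0.000207; Haaland → f = 0.02014; ΔP_B = f(L/D)(ρV²/2) = 8741 Pa.
ΔP_A/ΔP_B = 1.174e+05/8741 = 13.4.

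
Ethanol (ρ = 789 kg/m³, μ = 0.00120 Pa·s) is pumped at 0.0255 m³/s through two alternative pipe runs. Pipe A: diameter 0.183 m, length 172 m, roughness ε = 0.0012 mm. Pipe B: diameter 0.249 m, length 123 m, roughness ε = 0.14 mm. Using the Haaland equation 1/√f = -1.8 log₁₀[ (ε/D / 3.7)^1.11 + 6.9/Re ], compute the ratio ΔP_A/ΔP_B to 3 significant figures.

Pipe A: V = Q/A = 0.0255/0.0263 = 0.9695 m/s; Re = 1.167e+05; ε/D = 6.56e-06; Haaland → f = 0.01729; ΔP_A = f(L/D)(ρV²/2) = 6026 Pa.
Pipe B: V = Q/A = 0.0255/0.0487 = 0.5237 m/s; Re = 8.573e+04; ε/D = 0.000562; Haaland → f = 0.02072; ΔP_B = f(L/D)(ρV²/2) = 1107 Pa.
ΔP_A/ΔP_B = 6026/1107 = 5.44.

ΔP_A/ΔP_B ≈ 5.44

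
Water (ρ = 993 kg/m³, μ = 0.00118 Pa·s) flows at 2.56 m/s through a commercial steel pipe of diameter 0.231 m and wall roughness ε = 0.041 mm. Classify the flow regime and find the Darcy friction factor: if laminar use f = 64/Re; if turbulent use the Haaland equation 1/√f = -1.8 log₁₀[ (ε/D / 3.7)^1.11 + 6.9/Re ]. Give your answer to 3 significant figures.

Re = ρVD/μ = 993·2.56·0.231/0.00118 = 4.976e+05.
Re > 4000 → turbulent. ε/D = 4.1e-05/0.231 = 0.000177; Haaland: 1/√f = -1.8 log₁₀[1.61e-05 + 1.39e-05] = 8.143, so f = 0.01508.

f ≈ 0.0151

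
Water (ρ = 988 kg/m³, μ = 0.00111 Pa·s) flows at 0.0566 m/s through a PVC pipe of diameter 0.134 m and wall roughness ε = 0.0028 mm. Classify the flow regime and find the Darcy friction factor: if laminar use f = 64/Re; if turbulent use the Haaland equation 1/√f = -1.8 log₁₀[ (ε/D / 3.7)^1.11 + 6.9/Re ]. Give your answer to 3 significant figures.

Re = ρVD/μ = 988·0.0566·0.134/0.00111 = 6751.
Re > 4000 → turbulent. ε/D = 2.8e-06/0.134 = 2.09e-05; Haaland: 1/√f = -1.8 log₁₀[1.49e-06 + 0.00102] = 5.382, so f = 0.03453.

f ≈ 0.0345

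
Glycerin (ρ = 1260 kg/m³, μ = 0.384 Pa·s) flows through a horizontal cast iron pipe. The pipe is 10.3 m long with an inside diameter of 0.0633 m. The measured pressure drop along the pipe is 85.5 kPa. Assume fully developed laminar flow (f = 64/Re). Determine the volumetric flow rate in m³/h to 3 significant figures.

For laminar flow, f = 64/Re with Re = ρVD/μ, so Darcy-Weisbach reduces to ΔP = 32μLV/D². Solving for V: V = ΔP·D²/(32μL) = 8.55e+04·(0.0633)²/(32·0.384·10.3) = 2.707 m/s.
Check: Re = ρVD/μ = 1260·2.707·0.0633/0.384 = 562.2 < 2300, so the laminar assumption holds.
Q = V·A = 2.707·(π/4·0.0633²) = 0.008518 m³/s = 30.7 m³/h.

Q ≈ 30.7 m³/h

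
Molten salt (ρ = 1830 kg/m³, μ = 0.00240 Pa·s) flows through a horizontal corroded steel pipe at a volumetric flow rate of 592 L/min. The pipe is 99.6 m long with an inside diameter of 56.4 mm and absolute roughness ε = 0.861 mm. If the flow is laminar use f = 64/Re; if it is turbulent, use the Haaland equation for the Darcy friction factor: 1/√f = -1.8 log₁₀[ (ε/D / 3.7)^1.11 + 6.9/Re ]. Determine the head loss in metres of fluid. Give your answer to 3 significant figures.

h_f ≈ 62.2 m

Q = 592 L/min = 592/60000 = 0.009867 m³/s.
Cross-sectional area A = πD²/4 = π(0.0564)²/4 = 0.002498 m²; mean velocity V = Q/A = 0.009867/0.002498 = 3.949 m/s.
Reynolds number Re = ρVD/μ = 1830 · 3.949 · 0.0564 / 0.0024 = 1.698e+05.
Re > 4000 → turbulent. Relative roughness ε/D = 0.000861/0.0564 = 0.0153. Haaland: 1/√f = -1.8 log₁₀[(0.0153/3.7)^1.11 + 6.9/1.698e+05] = -1.8 log₁₀[0.00226 + 4.06e-05] = 4.75, so f = 0.04432.
Darcy-Weisbach: ΔP = f(L/D)(ρV²/2) = 0.04432·(99.6/0.0564)·(1830·3.949²/2) = 0.04432·1766·1.427e+04 = 1.117e+06 Pa.
Head loss h_f = ΔP/(ρg) = 1.117e+06/(1830·9.81) = 62.2 m.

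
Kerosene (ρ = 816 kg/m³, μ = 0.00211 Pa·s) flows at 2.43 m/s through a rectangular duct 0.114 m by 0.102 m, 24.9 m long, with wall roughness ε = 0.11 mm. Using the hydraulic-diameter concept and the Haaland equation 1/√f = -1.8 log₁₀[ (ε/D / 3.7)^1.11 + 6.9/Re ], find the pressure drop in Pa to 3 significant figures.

ΔP ≈ 12300 Pa

Hydraulic diameter D_h = 4A/P = 4·(0.114·0.102)/(2·(0.114+0.102)) = 0.04651/0.432 = 0.1077 m.
Re = ρVD_h/μ = 816·2.43·0.1077/0.00211 = 1.012e+05.
ε/D_h = 0.00011/0.1077 = 0.00102; Haaland gives 1/√f = -1.8 log₁₀[0.000112+6.82e-05] = 6.739, so f = 0.02202.
ΔP = f(L/D_h)(ρV²/2) = 0.02202·24.9/0.1077·2409 = 1.227e+04 Pa.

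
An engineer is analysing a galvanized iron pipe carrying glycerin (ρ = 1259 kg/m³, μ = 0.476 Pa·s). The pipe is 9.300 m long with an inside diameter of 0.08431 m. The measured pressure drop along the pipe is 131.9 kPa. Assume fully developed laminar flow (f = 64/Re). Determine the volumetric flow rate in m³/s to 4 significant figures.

For laminar flow, f = 64/Re with Re = ρVD/μ, so Darcy-Weisbach reduces to ΔP = 32μLV/D². Solving for V: V = ΔP·D²/(32μL) = 1.319e+05·(0.08431)²/(32·0.476·9.3) = 6.619 m/s.
Check: Re = ρVD/μ = 1259·6.619·0.08431/0.476 = 1476 < 2300, so the laminar assumption holds.
Q = V·A = 6.619·(π/4·0.08431²) = 0.03695 m³/s = 0.03695 m³/s.

Q ≈ 0.03695 m³/s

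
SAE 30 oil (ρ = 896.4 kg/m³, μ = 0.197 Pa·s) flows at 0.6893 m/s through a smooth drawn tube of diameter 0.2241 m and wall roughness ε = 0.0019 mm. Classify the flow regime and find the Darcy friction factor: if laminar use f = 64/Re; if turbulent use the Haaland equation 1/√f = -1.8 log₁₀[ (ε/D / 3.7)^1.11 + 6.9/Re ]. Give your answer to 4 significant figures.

f ≈ 0.09105

Re = ρVD/μ = 896.4·0.6893·0.2241/0.197 = 702.9.
Re < 2300 → laminar, so f = 64/Re = 0.09105 (roughness is irrelevant in laminar flow).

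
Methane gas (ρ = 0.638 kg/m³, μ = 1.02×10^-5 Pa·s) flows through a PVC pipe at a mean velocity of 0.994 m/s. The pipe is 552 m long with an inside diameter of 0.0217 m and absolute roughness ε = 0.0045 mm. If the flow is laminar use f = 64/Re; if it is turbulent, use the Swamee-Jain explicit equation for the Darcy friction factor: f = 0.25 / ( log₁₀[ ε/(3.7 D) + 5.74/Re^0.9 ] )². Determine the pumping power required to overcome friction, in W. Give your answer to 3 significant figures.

Reynolds number Re = ρVD/μ = 0.638 · 0.994 · 0.0217 / 1.02e-05 = 1349.
Re < 2300 → laminar flow, so f = 64/Re = 64/1349 = 0.04744 (the turbulent correlation is not needed).
Darcy-Weisbach: ΔP = f(L/D)(ρV²/2) = 0.04744·(552/0.0217)·(0.638·0.994²/2) = 0.04744·2.544e+04·0.3152 = 380.3 Pa.
Q = V·A = 0.994·0.0003698 = 0.0003676 m³/s.
Pumping power P = QΔP = 0.0003676·380.3 = 0.1398 W = 0.140 W.

P ≈ 0.140 W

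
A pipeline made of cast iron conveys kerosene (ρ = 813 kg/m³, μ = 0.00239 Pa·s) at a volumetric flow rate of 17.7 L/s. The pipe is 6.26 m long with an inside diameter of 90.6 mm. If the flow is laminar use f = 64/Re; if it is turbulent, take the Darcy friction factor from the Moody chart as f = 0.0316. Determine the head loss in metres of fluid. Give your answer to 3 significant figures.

Q = 17.7 L/s = 17.7/1000 = 0.0177 m³/s.
Cross-sectional area A = πD²/4 = π(0.0906)²/4 = 0.006447 m²; mean velocity V = Q/A = 0.0177/0.006447 = 2.746 m/s.
Reynolds number Re = ρVD/μ = 813 · 2.746 · 0.0906 / 0.00239 = 8.462e+04.
Re > 4000 → turbulent; use the Moody-chart value f = 0.0316.
Darcy-Weisbach: ΔP = f(L/D)(ρV²/2) = 0.0316·(6.26/0.0906)·(813·2.746²/2) = 0.0316·69.09·3064 = 6690 Pa.
Head loss h_f = ΔP/(ρg) = 6690/(813·9.81) = 0.839 m.

h_f ≈ 0.839 m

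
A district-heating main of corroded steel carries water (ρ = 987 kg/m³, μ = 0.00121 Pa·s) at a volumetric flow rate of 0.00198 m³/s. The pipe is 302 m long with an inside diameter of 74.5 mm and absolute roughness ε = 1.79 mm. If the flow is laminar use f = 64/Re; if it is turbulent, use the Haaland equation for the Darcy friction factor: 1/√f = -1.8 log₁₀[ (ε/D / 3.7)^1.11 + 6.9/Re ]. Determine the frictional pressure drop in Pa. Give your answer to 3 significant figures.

ΔP ≈ 22100 Pa

Cross-sectional area A = πD²/4 = π(0.0745)²/4 = 0.004359 m²; mean velocity V = Q/A = 0.00198/0.004359 = 0.4542 m/s.
Reynolds number Re = ρVD/μ = 987 · 0.4542 · 0.0745 / 0.00121 = 2.76e+04.
Re > 4000 → turbulent. Relative roughness ε/D = 0.00179/0.0745 = 0.024. Haaland: 1/√f = -1.8 log₁₀[(0.024/3.7)^1.11 + 6.9/2.76e+04] = -1.8 log₁₀[0.00373 + 0.00025] = 4.32, so f = 0.05359.
Darcy-Weisbach: ΔP = f(L/D)(ρV²/2) = 0.05359·(302/0.0745)·(987·0.4542²/2) = 0.05359·4054·101.8 = 2.212e+04 Pa.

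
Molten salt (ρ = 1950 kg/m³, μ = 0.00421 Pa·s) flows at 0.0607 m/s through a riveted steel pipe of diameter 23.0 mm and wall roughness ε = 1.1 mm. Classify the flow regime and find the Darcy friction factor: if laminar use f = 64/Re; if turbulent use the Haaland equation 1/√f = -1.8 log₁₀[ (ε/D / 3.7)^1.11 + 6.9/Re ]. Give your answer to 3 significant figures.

f ≈ 0.0990

Re = ρVD/μ = 1950·0.0607·0.023/0.00421 = 646.6.
Re < 2300 → laminar, so f = 64/Re = 0.09897 (roughness is irrelevant in laminar flow).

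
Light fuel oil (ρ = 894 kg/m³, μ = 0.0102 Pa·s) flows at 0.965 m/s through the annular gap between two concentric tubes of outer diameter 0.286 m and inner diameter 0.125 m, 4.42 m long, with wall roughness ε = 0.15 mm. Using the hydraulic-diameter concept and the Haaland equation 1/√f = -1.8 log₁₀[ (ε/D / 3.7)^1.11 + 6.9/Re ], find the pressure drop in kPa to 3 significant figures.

ΔP ≈ 0.341 kPa

Hydraulic diameter D_h = 4A/P = D_o - D_i = 0.286 - 0.125 = 0.161 m.
Re = ρVD_h/μ = 894·0.965·0.161/0.0102 = 1.362e+04.
ε/D_h = 0.00015/0.161 = 0.000932; Haaland gives 1/√f = -1.8 log₁₀[0.000101+0.000507] = 5.789, so f = 0.02984.
ΔP = f(L/D_h)(ρV²/2) = 0.02984·4.42/0.161·416.3 = 341 Pa.
ΔP = 0.341 kPa.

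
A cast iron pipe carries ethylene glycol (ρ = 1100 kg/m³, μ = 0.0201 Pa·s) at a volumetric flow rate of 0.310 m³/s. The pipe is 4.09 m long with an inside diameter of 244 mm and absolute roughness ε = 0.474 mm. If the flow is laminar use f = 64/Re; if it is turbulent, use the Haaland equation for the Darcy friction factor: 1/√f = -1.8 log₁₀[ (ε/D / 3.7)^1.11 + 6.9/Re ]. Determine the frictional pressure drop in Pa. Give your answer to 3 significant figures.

Cross-sectional area A = πD²/4 = π(0.244)²/4 = 0.04676 m²; mean velocity V = Q/A = 0.31/0.04676 = 6.63 m/s.
Reynolds number Re = ρVD/μ = 1100 · 6.63 · 0.244 / 0.0201 = 8.853e+04.
Re > 4000 → turbulent. Relative roughness ε/D = 0.000474/0.244 = 0.00194. Haaland: 1/√f = -1.8 log₁₀[(0.00194/3.7)^1.11 + 6.9/8.853e+04] = -1.8 log₁₀[0.000229 + 7.79e-05] = 6.324, so f = 0.02501.
Darcy-Weisbach: ΔP = f(L/D)(ρV²/2) = 0.02501·(4.09/0.244)·(1100·6.63²/2) = 0.02501·16.76·2.417e+04 = 1.013e+04 Pa.

ΔP ≈ 10100 Pa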